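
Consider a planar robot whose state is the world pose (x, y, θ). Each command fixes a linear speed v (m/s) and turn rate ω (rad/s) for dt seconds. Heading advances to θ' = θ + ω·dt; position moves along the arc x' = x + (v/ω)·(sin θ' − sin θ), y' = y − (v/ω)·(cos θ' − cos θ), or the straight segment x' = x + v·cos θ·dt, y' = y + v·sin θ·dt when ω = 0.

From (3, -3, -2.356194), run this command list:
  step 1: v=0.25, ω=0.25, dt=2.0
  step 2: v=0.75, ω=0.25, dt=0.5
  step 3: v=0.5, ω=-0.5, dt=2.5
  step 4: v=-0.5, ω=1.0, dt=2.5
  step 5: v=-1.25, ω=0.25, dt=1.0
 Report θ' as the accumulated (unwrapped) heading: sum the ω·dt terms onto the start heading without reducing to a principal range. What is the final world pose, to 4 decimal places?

(0.8203, -3.2469, -0.2312)

step 1: θ'=-1.8562 (R=1.0000) → pose (2.7476, -3.4256, -1.8562)
step 2: θ'=-1.7312 (R=3.0000) → pose (2.6647, -3.7911, -1.7312)
step 3: θ'=-2.9812 (R=-1.0000) → pose (1.8373, -4.6185, -2.9812)
step 4: θ'=-0.4812 (R=-0.5000) → pose (1.9888, -3.6817, -0.4812)
step 5: θ'=-0.2312 (R=-5.0000) → pose (0.8203, -3.2469, -0.2312)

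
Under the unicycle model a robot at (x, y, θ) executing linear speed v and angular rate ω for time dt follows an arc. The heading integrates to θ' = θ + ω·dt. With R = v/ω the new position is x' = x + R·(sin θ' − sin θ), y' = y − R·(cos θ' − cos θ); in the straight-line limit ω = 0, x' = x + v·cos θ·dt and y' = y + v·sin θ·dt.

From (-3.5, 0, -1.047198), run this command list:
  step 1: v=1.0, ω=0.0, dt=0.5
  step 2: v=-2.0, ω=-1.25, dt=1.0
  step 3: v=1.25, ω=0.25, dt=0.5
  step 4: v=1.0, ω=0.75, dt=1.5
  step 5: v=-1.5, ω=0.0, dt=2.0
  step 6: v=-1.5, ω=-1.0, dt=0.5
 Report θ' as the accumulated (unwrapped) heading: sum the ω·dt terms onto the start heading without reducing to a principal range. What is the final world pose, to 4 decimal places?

(-5.2012, 2.8294, -1.5472)

step 1: θ'=-1.0472 (straight) → pose (-3.2500, -0.4330, -1.0472)
step 2: θ'=-2.2972 (R=1.6000) → pose (-3.0605, 1.4297, -2.2972)
step 3: θ'=-2.1722 (R=5.0000) → pose (-3.4453, 0.9378, -2.1722)
step 4: θ'=-1.0472 (R=1.3333) → pose (-3.5007, -0.4833, -1.0472)
step 5: θ'=-1.0472 (straight) → pose (-5.0006, 2.1148, -1.0472)
step 6: θ'=-1.5472 (R=1.5000) → pose (-5.2012, 2.8294, -1.5472)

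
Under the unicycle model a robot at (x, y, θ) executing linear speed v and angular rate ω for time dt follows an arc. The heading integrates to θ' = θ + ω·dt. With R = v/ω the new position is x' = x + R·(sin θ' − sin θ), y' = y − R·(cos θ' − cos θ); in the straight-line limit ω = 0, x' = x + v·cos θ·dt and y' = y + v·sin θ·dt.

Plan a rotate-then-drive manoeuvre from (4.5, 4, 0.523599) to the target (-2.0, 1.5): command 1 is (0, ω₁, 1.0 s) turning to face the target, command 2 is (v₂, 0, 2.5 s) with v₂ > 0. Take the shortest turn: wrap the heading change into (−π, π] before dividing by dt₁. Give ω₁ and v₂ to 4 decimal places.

heading to target = atan2(1.5−4, -2−4.5) = -2.7744
Δθ = wrap(-2.7744 − 0.5236) = 2.9852; ω₁ = Δθ/dt₁ = 2.9852
distance = √((-2−4.5)² + (1.5−4)²) = 6.9642; v₂ = distance/dt₂ = 2.7857

ω₁ = 2.9852, v₂ = 2.7857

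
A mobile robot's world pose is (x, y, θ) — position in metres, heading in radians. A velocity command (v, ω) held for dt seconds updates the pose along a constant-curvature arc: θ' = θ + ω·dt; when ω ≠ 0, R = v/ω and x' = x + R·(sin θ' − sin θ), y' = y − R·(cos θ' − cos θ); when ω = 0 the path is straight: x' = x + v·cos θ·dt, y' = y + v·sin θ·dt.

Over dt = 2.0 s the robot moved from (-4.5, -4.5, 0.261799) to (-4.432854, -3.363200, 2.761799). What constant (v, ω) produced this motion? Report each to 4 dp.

Δθ = 2.761799 − 0.261799 = 2.500000
ω = Δθ/dt = 2.500000/2.0 = 1.2500
R = −Δy/(cos θ' − cos θ) = 0.6000
v = R·ω = 0.6000·1.2500 = 0.7500

v = 0.7500, ω = 1.2500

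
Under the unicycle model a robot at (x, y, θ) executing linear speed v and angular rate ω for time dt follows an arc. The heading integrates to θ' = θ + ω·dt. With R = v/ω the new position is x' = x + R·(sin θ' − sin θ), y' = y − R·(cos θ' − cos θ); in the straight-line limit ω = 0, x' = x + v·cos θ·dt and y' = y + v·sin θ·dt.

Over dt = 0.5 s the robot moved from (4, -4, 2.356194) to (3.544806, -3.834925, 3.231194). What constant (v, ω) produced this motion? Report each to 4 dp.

Δθ = 3.231194 − 2.356194 = 0.875000
ω = Δθ/dt = 0.875000/0.5 = 1.7500
R = Δx/(sin θ' − sin θ) = 0.5714
v = R·ω = 0.5714·1.7500 = 1.0000

v = 1.0000, ω = 1.7500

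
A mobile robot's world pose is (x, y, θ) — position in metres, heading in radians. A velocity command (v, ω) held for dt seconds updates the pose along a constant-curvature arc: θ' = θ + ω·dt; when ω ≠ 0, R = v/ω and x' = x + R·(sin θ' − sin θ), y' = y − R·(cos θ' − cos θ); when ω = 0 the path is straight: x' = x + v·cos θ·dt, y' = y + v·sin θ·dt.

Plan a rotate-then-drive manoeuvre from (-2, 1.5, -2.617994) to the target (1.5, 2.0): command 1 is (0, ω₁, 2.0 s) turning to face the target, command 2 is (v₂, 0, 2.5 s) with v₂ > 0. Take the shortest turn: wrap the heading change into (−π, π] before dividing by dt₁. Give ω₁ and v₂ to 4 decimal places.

ω₁ = 1.3799, v₂ = 1.4142

heading to target = atan2(2−1.5, 1.5−-2) = 0.1419
Δθ = wrap(0.1419 − -2.6180) = 2.7599; ω₁ = Δθ/dt₁ = 1.3799
distance = √((1.5−-2)² + (2−1.5)²) = 3.5355; v₂ = distance/dt₂ = 1.4142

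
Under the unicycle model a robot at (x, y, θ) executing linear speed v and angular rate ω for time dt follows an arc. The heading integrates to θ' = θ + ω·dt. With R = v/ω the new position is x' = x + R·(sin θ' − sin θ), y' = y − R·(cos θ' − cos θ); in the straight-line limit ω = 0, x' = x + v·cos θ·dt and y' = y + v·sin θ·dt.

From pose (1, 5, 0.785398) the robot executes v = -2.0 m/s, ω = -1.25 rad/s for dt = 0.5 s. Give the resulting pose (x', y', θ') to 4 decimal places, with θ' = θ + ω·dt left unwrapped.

(0.1242, 4.5519, 0.1604)

θ' = 0.7854 + -1.25·0.5 = 0.1604
R = v/ω = -2.0/-1.25 = 1.6000
x' = 1 + 1.6000·(sin 0.1604 − sin 0.7854) = 0.1242
y' = 5 − 1.6000·(cos 0.1604 − cos 0.7854) = 4.5519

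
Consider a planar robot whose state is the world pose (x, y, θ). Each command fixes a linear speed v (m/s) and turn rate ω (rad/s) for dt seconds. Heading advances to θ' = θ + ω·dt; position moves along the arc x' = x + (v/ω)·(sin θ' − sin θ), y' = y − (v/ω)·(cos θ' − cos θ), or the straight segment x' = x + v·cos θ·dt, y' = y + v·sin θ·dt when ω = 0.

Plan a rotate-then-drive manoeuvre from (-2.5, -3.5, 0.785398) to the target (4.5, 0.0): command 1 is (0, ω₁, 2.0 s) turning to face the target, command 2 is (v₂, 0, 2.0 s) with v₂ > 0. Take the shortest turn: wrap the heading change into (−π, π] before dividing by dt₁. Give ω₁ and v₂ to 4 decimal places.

heading to target = atan2(0−-3.5, 4.5−-2.5) = 0.4636
Δθ = wrap(0.4636 − 0.7854) = -0.3218; ω₁ = Δθ/dt₁ = -0.1609
distance = √((4.5−-2.5)² + (0−-3.5)²) = 7.8262; v₂ = distance/dt₂ = 3.9131

ω₁ = -0.1609, v₂ = 3.9131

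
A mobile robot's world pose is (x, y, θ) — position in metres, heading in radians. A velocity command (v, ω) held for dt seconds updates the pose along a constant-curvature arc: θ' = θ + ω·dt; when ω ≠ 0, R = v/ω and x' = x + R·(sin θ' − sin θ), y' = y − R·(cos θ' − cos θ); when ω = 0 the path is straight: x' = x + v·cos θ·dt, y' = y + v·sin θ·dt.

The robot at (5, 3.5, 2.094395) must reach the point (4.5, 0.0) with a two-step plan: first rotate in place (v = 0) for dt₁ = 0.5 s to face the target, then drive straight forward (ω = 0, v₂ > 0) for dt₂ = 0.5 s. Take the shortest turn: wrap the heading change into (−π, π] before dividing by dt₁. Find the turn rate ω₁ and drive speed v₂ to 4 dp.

heading to target = atan2(0−3.5, 4.5−5) = -1.7127
Δθ = wrap(-1.7127 − 2.0944) = 2.4761; ω₁ = Δθ/dt₁ = 4.9522
distance = √((4.5−5)² + (0−3.5)²) = 3.5355; v₂ = distance/dt₂ = 7.0711

ω₁ = 4.9522, v₂ = 7.0711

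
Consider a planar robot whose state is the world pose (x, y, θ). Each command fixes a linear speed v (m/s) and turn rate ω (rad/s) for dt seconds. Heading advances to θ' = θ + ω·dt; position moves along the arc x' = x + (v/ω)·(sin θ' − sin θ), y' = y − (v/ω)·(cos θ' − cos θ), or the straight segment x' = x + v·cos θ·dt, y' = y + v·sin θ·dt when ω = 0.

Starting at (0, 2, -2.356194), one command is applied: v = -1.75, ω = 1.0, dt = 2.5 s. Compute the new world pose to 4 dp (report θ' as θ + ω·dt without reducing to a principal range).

θ' = -2.3562 + 1.0·2.5 = 0.1438
R = v/ω = -1.75/1.0 = -1.7500
x' = 0 + -1.7500·(sin 0.1438 − sin -2.3562) = -1.4882
y' = 2 − -1.7500·(cos 0.1438 − cos -2.3562) = 4.9694

(-1.4882, 4.9694, 0.1438)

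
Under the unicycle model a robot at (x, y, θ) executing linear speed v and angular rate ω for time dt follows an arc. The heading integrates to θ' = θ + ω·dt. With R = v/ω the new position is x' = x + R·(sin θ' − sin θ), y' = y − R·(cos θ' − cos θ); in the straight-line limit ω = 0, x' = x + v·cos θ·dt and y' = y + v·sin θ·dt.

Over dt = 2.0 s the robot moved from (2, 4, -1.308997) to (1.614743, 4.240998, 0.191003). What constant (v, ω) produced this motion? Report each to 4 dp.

Δθ = 0.191003 − -1.308997 = 1.500000
ω = Δθ/dt = 1.500000/2.0 = 0.7500
R = Δx/(sin θ' − sin θ) = -0.3333
v = R·ω = -0.3333·0.7500 = -0.2500

v = -0.2500, ω = 0.7500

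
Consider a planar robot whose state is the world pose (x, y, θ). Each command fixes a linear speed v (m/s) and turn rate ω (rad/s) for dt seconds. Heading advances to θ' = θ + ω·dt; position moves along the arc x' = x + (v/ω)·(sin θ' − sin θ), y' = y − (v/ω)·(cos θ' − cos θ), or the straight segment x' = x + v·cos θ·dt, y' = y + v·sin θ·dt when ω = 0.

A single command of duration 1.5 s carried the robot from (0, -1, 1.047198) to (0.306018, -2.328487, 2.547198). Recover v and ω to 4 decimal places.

Δθ = 2.547198 − 1.047198 = 1.500000
ω = Δθ/dt = 1.500000/1.5 = 1.0000
R = −Δy/(cos θ' − cos θ) = -1.0000
v = R·ω = -1.0000·1.0000 = -1.0000

v = -1.0000, ω = 1.0000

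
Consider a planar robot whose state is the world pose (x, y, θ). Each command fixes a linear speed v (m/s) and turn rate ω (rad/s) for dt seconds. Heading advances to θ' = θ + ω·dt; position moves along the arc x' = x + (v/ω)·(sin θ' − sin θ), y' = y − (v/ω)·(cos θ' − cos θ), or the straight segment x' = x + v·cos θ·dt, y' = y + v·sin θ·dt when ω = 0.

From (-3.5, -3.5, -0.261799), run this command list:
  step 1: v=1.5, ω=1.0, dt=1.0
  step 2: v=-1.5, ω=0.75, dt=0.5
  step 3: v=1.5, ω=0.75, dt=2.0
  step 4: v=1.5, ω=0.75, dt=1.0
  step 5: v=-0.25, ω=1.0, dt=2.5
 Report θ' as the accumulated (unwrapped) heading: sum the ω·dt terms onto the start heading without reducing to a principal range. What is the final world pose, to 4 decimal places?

step 1: θ'=0.7382 (R=1.5000) → pose (-2.1023, -3.1606, 0.7382)
step 2: θ'=1.1132 (R=-2.0000) → pose (-2.5507, -3.7564, 1.1132)
step 3: θ'=2.6132 (R=2.0000) → pose (-3.3366, -1.1456, 2.6132)
step 4: θ'=3.3632 (R=2.0000) → pose (-4.7845, -0.9217, 3.3632)
step 5: θ'=5.8632 (R=-0.2500) → pose (-4.7375, -0.4496, 5.8632)

(-4.7375, -0.4496, 5.8632)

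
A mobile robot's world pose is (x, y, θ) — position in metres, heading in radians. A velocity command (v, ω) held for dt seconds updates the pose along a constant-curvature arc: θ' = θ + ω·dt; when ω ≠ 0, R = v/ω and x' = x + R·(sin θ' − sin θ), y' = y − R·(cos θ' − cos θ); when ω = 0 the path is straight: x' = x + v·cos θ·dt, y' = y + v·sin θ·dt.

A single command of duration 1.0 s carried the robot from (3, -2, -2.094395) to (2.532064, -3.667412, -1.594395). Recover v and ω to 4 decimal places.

v = 1.7500, ω = 0.5000

Δθ = -1.594395 − -2.094395 = 0.500000
ω = Δθ/dt = 0.500000/1.0 = 0.5000
R = −Δy/(cos θ' − cos θ) = 3.5000
v = R·ω = 3.5000·0.5000 = 1.7500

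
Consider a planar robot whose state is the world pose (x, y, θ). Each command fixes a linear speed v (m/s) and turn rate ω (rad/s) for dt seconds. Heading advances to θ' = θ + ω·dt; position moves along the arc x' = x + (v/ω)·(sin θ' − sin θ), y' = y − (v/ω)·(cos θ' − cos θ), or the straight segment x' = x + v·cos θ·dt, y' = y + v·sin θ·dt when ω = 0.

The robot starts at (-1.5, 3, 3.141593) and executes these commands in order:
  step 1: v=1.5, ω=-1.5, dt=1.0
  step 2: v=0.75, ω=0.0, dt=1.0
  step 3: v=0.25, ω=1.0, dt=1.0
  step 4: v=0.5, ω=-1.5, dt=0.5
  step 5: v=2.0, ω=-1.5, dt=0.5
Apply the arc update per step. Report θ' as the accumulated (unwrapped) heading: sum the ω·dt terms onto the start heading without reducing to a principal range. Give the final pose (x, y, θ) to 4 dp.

(-2.7837, 6.0418, 1.1416)

step 1: θ'=1.6416 (R=-1.0000) → pose (-2.4975, 3.9293, 1.6416)
step 2: θ'=1.6416 (straight) → pose (-2.5505, 4.6774, 1.6416)
step 3: θ'=2.6416 (R=0.2500) → pose (-2.6801, 4.8791, 2.6416)
step 4: θ'=1.8916 (R=-0.3333) → pose (-2.8366, 5.0665, 1.8916)
step 5: θ'=1.1416 (R=-1.3333) → pose (-2.7837, 6.0418, 1.1416)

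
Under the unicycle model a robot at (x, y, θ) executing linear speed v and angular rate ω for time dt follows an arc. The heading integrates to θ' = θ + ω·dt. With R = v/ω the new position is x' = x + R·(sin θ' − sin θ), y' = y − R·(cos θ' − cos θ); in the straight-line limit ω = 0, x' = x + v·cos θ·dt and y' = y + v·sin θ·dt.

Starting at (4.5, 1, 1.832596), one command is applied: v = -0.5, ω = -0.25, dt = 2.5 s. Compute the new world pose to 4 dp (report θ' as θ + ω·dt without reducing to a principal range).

(4.4377, -0.2282, 1.2076)

θ' = 1.8326 + -0.25·2.5 = 1.2076
R = v/ω = -0.5/-0.25 = 2.0000
x' = 4.5 + 2.0000·(sin 1.2076 − sin 1.8326) = 4.4377
y' = 1 − 2.0000·(cos 1.2076 − cos 1.8326) = -0.2282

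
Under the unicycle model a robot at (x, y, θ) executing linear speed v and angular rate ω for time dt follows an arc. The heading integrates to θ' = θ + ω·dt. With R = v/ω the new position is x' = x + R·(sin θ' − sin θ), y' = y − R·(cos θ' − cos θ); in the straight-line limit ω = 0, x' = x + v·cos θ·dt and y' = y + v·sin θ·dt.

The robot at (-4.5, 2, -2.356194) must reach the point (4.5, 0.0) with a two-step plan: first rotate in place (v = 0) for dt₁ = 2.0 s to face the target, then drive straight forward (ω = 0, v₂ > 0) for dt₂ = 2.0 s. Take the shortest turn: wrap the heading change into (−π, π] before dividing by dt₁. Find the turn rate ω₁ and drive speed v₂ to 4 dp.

ω₁ = 1.0688, v₂ = 4.6098

heading to target = atan2(0−2, 4.5−-4.5) = -0.2187
Δθ = wrap(-0.2187 − -2.3562) = 2.1375; ω₁ = Δθ/dt₁ = 1.0688
distance = √((4.5−-4.5)² + (0−2)²) = 9.2195; v₂ = distance/dt₂ = 4.6098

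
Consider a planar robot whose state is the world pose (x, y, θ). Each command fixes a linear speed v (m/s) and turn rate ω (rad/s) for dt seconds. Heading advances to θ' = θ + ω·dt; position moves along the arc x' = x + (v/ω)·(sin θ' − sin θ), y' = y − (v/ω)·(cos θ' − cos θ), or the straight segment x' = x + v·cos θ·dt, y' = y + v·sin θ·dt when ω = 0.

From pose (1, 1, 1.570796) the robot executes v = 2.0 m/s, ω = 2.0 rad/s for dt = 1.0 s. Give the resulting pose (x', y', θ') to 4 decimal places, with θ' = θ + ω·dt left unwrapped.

(-0.4161, 1.9093, 3.5708)

θ' = 1.5708 + 2.0·1.0 = 3.5708
R = v/ω = 2.0/2.0 = 1.0000
x' = 1 + 1.0000·(sin 3.5708 − sin 1.5708) = -0.4161
y' = 1 − 1.0000·(cos 3.5708 − cos 1.5708) = 1.9093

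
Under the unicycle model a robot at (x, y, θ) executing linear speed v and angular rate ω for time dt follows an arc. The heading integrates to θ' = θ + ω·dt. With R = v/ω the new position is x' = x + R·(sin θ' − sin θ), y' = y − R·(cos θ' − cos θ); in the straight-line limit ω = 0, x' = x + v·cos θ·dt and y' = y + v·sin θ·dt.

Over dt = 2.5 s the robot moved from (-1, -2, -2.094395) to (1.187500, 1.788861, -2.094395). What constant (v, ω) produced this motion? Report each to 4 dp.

v = -1.7500, ω = 0.0000

Δθ = -2.094395 − -2.094395 = 0.000000
ω = Δθ/dt = 0.000000/2.5 = 0.0000
ω = 0 → v = (Δx·cos θ + Δy·sin θ)/dt = -1.7500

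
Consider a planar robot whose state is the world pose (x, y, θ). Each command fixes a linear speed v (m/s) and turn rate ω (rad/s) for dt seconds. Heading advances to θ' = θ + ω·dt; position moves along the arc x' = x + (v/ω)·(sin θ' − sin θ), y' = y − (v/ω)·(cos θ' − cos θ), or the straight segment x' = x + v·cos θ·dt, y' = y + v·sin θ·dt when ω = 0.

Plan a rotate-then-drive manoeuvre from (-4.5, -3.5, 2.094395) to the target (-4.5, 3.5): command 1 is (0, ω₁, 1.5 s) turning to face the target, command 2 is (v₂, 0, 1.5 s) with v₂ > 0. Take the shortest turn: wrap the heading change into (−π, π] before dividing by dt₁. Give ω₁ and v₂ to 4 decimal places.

ω₁ = -0.3491, v₂ = 4.6667

heading to target = atan2(3.5−-3.5, -4.5−-4.5) = 1.5708
Δθ = wrap(1.5708 − 2.0944) = -0.5236; ω₁ = Δθ/dt₁ = -0.3491
distance = √((-4.5−-4.5)² + (3.5−-3.5)²) = 7.0000; v₂ = distance/dt₂ = 4.6667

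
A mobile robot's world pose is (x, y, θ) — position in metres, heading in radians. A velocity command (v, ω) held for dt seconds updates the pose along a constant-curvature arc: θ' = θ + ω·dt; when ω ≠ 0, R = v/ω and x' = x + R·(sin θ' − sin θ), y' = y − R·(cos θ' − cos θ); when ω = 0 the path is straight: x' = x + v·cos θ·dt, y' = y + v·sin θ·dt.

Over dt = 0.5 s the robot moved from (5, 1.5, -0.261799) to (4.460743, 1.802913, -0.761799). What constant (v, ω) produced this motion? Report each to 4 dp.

Δθ = -0.761799 − -0.261799 = -0.500000
ω = Δθ/dt = -0.500000/0.5 = -1.0000
R = Δx/(sin θ' − sin θ) = 1.2500
v = R·ω = 1.2500·-1.0000 = -1.2500

v = -1.2500, ω = -1.0000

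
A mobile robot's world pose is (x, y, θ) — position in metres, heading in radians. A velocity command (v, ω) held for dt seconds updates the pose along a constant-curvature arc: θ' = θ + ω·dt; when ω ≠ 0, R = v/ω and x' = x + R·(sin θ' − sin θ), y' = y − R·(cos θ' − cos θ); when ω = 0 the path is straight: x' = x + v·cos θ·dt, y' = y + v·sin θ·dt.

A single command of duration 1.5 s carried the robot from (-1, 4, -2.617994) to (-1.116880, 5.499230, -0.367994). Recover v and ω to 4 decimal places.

v = -1.2500, ω = 1.5000

Δθ = -0.367994 − -2.617994 = 2.250000
ω = Δθ/dt = 2.250000/1.5 = 1.5000
R = −Δy/(cos θ' − cos θ) = -0.8333
v = R·ω = -0.8333·1.5000 = -1.2500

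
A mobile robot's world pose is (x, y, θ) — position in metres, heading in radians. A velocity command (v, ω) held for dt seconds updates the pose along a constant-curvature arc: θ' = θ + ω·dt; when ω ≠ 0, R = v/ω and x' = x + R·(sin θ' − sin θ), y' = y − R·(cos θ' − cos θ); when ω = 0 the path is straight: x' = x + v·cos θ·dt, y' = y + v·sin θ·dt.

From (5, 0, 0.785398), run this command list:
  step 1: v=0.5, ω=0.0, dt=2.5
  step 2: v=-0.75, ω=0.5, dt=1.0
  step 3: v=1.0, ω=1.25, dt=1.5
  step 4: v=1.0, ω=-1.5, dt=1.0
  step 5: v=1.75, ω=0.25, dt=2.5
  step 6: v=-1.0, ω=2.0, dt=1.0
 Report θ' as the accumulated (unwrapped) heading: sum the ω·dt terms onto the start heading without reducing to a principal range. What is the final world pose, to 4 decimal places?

(3.1944, 5.9590, 4.2854)

step 1: θ'=0.7854 (straight) → pose (5.8839, 0.8839, 0.7854)
step 2: θ'=1.2854 (R=-1.5000) → pose (5.5052, 0.2455, 1.2854)
step 3: θ'=3.1604 (R=0.8000) → pose (4.7225, 1.2706, 3.1604)
step 4: θ'=1.6604 (R=-0.6667) → pose (4.0460, 1.8775, 1.6604)
step 5: θ'=2.2854 (R=7.0000) → pose (2.3616, 5.8384, 2.2854)
step 6: θ'=4.2854 (R=-0.5000) → pose (3.1944, 5.9590, 4.2854)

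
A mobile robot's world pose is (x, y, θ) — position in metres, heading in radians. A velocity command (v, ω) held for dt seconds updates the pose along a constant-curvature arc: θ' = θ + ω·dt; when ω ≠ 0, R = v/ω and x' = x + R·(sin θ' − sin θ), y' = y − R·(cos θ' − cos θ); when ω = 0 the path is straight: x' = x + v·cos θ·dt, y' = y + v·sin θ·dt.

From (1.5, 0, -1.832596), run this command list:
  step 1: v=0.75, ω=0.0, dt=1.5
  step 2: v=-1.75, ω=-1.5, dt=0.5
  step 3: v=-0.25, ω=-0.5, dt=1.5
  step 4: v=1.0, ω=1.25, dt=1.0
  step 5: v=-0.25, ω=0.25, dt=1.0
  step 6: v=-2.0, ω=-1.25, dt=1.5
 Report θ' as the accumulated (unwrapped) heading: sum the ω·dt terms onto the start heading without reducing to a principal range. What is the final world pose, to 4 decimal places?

step 1: θ'=-1.8326 (straight) → pose (1.2088, -1.0867, -1.8326)
step 2: θ'=-2.5826 (R=1.1667) → pose (1.7170, -0.3995, -2.5826)
step 3: θ'=-3.3326 (R=0.5000) → pose (2.0771, -0.3325, -3.3326)
step 4: θ'=-2.0826 (R=0.8000) → pose (1.2277, -0.7262, -2.0826)
step 5: θ'=-1.8326 (R=-1.0000) → pose (1.3218, -0.4952, -1.8326)
step 6: θ'=-3.7076 (R=1.6000) → pose (3.7253, 0.4411, -3.7076)

(3.7253, 0.4411, -3.7076)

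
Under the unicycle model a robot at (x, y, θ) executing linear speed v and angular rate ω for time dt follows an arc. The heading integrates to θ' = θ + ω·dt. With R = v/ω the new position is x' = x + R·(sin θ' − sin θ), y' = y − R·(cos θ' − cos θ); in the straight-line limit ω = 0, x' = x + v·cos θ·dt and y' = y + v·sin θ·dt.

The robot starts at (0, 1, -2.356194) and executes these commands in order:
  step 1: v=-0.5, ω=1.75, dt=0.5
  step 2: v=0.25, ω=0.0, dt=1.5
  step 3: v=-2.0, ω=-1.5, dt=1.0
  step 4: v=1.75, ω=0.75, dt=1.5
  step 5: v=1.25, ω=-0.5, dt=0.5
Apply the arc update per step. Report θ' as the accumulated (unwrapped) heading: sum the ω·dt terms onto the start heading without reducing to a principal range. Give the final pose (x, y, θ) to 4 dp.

step 1: θ'=-1.4812 (R=-0.2857) → pose (0.0825, 1.2276, -1.4812)
step 2: θ'=-1.4812 (straight) → pose (0.1161, 0.8541, -1.4812)
step 3: θ'=-2.9812 (R=1.3333) → pose (1.2311, 2.2896, -2.9812)
step 4: θ'=-1.8562 (R=2.3333) → pose (-0.6352, 0.6432, -1.8562)
step 5: θ'=-2.1062 (R=-2.5000) → pose (-0.8839, 0.0716, -2.1062)

(-0.8839, 0.0716, -2.1062)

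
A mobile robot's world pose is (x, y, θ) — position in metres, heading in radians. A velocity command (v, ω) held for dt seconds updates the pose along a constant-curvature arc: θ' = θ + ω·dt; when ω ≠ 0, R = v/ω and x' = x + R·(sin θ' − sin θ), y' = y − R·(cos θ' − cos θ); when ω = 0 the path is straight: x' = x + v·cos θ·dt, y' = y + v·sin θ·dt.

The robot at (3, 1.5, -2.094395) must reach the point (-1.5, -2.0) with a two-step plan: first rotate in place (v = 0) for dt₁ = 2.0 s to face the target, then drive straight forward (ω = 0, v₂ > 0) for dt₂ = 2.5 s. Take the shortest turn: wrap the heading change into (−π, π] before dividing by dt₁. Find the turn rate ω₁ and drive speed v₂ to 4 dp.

heading to target = atan2(-2−1.5, -1.5−3) = -2.4805
Δθ = wrap(-2.4805 − -2.0944) = -0.3862; ω₁ = Δθ/dt₁ = -0.1931
distance = √((-1.5−3)² + (-2−1.5)²) = 5.7009; v₂ = distance/dt₂ = 2.2804

ω₁ = -0.1931, v₂ = 2.2804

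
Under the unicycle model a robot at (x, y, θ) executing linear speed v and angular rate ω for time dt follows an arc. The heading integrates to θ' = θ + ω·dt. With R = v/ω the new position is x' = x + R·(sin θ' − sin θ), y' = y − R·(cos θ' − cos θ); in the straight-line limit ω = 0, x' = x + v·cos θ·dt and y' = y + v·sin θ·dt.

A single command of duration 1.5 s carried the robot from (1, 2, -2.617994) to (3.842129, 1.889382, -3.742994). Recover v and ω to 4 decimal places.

v = -2.0000, ω = -0.7500

Δθ = -3.742994 − -2.617994 = -1.125000
ω = Δθ/dt = -1.125000/1.5 = -0.7500
R = Δx/(sin θ' − sin θ) = 2.6667
v = R·ω = 2.6667·-0.7500 = -2.0000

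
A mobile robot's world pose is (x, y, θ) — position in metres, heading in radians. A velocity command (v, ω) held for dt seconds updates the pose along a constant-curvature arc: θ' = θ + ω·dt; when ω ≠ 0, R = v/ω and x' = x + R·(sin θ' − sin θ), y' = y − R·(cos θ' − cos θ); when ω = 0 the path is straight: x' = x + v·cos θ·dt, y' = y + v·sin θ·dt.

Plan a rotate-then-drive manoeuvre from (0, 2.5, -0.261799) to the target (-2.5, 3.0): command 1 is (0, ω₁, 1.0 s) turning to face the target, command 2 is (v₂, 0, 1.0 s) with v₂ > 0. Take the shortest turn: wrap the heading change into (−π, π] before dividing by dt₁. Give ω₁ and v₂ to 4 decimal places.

heading to target = atan2(3−2.5, -2.5−0) = 2.9442
Δθ = wrap(2.9442 − -0.2618) = -3.0772; ω₁ = Δθ/dt₁ = -3.0772
distance = √((-2.5−0)² + (3−2.5)²) = 2.5495; v₂ = distance/dt₂ = 2.5495

ω₁ = -3.0772, v₂ = 2.5495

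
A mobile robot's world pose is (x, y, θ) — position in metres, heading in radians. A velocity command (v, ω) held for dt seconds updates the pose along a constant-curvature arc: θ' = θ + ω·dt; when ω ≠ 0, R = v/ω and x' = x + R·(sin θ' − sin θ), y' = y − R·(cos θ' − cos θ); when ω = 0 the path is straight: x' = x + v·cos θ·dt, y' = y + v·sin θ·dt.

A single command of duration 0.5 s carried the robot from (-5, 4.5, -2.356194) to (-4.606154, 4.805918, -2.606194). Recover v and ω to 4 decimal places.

v = -1.0000, ω = -0.5000

Δθ = -2.606194 − -2.356194 = -0.250000
ω = Δθ/dt = -0.250000/0.5 = -0.5000
R = Δx/(sin θ' − sin θ) = 2.0000
v = R·ω = 2.0000·-0.5000 = -1.0000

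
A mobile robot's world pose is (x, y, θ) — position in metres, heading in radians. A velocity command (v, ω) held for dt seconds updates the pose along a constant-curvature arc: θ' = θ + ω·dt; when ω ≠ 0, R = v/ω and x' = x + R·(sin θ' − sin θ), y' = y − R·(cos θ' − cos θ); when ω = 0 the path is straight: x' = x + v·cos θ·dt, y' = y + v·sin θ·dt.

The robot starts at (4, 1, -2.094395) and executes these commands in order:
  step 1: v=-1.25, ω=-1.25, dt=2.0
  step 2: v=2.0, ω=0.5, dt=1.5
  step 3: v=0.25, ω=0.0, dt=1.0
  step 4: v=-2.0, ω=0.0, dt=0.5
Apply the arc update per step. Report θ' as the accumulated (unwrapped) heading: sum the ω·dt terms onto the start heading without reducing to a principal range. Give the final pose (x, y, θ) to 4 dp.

step 1: θ'=-4.5944 (R=1.0000) → pose (5.8591, 0.6177, -4.5944)
step 2: θ'=-3.8444 (R=4.0000) → pose (4.4723, 3.1990, -3.8444)
step 3: θ'=-3.8444 (straight) → pose (4.2816, 3.3606, -3.8444)
step 4: θ'=-3.8444 (straight) → pose (5.0446, 2.7142, -3.8444)

(5.0446, 2.7142, -3.8444)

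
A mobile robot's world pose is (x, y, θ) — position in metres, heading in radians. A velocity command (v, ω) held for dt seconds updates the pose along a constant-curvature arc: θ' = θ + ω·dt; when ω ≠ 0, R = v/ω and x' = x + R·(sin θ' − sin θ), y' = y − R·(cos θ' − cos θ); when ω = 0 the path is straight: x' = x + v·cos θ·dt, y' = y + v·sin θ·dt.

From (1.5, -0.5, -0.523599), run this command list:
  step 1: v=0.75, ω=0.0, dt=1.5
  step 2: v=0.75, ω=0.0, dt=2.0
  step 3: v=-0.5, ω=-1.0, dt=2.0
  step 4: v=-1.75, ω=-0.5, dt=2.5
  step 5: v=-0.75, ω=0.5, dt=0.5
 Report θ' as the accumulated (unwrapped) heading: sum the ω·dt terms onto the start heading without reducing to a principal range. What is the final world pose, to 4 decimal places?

(8.1562, -1.1823, -3.5236)

step 1: θ'=-0.5236 (straight) → pose (2.4743, -1.0625, -0.5236)
step 2: θ'=-0.5236 (straight) → pose (3.7733, -1.8125, -0.5236)
step 3: θ'=-2.5236 (R=0.5000) → pose (3.7336, -0.9720, -2.5236)
step 4: θ'=-3.7736 (R=3.5000) → pose (7.8292, -1.0007, -3.7736)
step 5: θ'=-3.5236 (R=-1.5000) → pose (8.1562, -1.1823, -3.5236)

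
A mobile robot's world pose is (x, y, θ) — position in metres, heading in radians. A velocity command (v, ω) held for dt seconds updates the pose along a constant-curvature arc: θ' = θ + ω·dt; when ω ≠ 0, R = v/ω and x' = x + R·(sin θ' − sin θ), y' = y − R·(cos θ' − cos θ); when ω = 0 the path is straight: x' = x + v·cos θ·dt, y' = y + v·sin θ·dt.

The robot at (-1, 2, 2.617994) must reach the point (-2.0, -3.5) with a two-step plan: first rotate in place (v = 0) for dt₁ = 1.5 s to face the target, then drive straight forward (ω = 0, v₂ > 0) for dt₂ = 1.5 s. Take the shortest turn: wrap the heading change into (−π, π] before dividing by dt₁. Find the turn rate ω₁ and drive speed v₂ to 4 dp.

ω₁ = 1.2764, v₂ = 3.7268

heading to target = atan2(-3.5−2, -2−-1) = -1.7506
Δθ = wrap(-1.7506 − 2.6180) = 1.9145; ω₁ = Δθ/dt₁ = 1.2764
distance = √((-2−-1)² + (-3.5−2)²) = 5.5902; v₂ = distance/dt₂ = 3.7268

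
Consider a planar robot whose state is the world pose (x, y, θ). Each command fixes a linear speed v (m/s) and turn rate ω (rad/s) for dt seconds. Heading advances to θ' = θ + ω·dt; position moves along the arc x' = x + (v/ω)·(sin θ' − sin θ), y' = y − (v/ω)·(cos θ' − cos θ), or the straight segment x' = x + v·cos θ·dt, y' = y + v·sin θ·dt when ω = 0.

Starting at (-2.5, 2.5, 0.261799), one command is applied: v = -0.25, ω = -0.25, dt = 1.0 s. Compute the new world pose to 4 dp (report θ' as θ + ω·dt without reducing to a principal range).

θ' = 0.2618 + -0.25·1.0 = 0.0118
R = v/ω = -0.25/-0.25 = 1.0000
x' = -2.5 + 1.0000·(sin 0.0118 − sin 0.2618) = -2.7470
y' = 2.5 − 1.0000·(cos 0.0118 − cos 0.2618) = 2.4660

(-2.7470, 2.4660, 0.0118)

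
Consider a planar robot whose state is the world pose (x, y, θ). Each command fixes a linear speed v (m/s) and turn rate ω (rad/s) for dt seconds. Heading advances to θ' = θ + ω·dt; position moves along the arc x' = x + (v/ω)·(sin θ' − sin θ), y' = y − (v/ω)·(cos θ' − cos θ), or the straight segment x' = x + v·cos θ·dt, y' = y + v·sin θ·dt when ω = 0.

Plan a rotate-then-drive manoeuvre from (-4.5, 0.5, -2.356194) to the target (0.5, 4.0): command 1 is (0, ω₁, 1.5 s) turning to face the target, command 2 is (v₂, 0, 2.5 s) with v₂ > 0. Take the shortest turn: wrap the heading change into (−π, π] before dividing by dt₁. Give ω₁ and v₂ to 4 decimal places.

ω₁ = 1.9779, v₂ = 2.4413

heading to target = atan2(4−0.5, 0.5−-4.5) = 0.6107
Δθ = wrap(0.6107 − -2.3562) = 2.9669; ω₁ = Δθ/dt₁ = 1.9779
distance = √((0.5−-4.5)² + (4−0.5)²) = 6.1033; v₂ = distance/dt₂ = 2.4413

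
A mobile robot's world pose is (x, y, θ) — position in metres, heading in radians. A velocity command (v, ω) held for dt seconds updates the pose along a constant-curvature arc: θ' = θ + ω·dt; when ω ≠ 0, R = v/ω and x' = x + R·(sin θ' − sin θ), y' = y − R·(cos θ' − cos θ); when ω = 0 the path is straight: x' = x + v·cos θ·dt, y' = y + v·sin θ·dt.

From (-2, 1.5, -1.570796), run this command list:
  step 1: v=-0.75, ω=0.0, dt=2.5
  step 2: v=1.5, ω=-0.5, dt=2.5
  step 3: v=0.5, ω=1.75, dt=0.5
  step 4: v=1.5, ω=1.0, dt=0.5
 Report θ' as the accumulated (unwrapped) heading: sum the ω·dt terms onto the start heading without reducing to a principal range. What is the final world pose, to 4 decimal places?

step 1: θ'=-1.5708 (straight) → pose (-2.0000, 3.3750, -1.5708)
step 2: θ'=-2.8208 (R=-3.0000) → pose (-4.0540, 0.5280, -2.8208)
step 3: θ'=-1.9458 (R=0.2857) → pose (-4.2298, 0.3616, -1.9458)
step 4: θ'=-1.4458 (R=1.5000) → pose (-4.3223, -0.3749, -1.4458)

(-4.3223, -0.3749, -1.4458)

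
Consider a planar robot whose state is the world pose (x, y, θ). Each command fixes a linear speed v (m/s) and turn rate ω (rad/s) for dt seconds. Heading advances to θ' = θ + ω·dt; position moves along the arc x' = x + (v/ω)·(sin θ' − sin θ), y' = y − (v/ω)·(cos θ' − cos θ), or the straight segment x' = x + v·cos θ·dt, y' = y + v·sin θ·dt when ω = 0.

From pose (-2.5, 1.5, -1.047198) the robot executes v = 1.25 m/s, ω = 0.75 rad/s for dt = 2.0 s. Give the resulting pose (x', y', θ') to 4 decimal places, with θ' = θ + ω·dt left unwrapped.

θ' = -1.0472 + 0.75·2.0 = 0.4528
R = v/ω = 1.25/0.75 = 1.6667
x' = -2.5 + 1.6667·(sin 0.4528 − sin -1.0472) = -0.3275
y' = 1.5 − 1.6667·(cos 0.4528 − cos -1.0472) = 0.8346

(-0.3275, 0.8346, 0.4528)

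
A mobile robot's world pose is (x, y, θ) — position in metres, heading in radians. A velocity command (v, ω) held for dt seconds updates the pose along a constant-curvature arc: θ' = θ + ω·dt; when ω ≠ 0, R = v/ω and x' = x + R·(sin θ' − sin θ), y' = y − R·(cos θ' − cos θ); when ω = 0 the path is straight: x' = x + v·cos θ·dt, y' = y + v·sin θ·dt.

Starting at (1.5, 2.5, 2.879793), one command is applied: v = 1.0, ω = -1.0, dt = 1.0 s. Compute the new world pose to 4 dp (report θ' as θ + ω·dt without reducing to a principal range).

θ' = 2.8798 + -1.0·1.0 = 1.8798
R = v/ω = 1.0/-1.0 = -1.0000
x' = 1.5 + -1.0000·(sin 1.8798 − sin 2.8798) = 0.8062
y' = 2.5 − -1.0000·(cos 1.8798 − cos 2.8798) = 3.1618

(0.8062, 3.1618, 1.8798)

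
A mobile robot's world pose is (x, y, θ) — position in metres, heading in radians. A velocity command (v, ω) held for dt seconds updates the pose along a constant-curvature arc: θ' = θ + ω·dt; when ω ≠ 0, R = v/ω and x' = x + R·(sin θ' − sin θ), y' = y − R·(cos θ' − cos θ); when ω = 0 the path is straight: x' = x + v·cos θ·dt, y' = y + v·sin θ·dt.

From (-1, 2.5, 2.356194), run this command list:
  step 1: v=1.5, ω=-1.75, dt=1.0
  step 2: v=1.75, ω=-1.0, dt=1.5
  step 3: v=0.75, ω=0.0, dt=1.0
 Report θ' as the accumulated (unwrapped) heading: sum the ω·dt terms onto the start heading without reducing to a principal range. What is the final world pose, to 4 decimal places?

step 1: θ'=0.6062 (R=-0.8571) → pose (-0.8823, 3.8105, 0.6062)
step 2: θ'=-0.8938 (R=-1.7500) → pose (1.4788, 3.4686, -0.8938)
step 3: θ'=-0.8938 (straight) → pose (1.9487, 2.8840, -0.8938)

(1.9487, 2.8840, -0.8938)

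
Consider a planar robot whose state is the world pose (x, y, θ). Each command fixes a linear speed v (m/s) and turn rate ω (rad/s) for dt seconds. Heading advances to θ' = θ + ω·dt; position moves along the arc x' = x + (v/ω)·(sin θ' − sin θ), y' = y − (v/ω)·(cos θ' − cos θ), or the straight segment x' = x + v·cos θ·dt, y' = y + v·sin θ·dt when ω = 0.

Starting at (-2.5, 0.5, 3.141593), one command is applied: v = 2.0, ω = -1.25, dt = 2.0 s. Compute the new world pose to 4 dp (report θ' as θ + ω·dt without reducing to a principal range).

(-3.4576, 3.3818, 0.6416)

θ' = 3.1416 + -1.25·2.0 = 0.6416
R = v/ω = 2.0/-1.25 = -1.6000
x' = -2.5 + -1.6000·(sin 0.6416 − sin 3.1416) = -3.4576
y' = 0.5 − -1.6000·(cos 0.6416 − cos 3.1416) = 3.3818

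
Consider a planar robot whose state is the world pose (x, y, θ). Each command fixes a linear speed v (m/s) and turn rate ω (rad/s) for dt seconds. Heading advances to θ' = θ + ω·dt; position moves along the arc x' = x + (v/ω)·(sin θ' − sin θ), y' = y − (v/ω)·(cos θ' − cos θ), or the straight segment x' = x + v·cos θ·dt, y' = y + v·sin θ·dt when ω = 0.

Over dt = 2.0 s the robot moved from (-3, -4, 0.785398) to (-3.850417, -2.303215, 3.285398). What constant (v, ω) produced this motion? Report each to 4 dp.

Δθ = 3.285398 − 0.785398 = 2.500000
ω = Δθ/dt = 2.500000/2.0 = 1.2500
R = −Δy/(cos θ' − cos θ) = 1.0000
v = R·ω = 1.0000·1.2500 = 1.2500

v = 1.2500, ω = 1.2500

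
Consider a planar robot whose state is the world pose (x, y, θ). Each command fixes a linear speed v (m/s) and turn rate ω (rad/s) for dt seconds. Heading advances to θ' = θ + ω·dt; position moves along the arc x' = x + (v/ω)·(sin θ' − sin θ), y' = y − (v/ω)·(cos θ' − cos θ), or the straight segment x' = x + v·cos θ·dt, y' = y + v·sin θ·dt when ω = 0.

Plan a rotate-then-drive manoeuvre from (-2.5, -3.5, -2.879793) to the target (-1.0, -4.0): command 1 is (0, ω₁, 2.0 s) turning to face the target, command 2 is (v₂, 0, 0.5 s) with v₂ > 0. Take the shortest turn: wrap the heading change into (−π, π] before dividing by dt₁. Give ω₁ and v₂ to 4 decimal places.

ω₁ = 1.2790, v₂ = 3.1623

heading to target = atan2(-4−-3.5, -1−-2.5) = -0.3218
Δθ = wrap(-0.3218 − -2.8798) = 2.5580; ω₁ = Δθ/dt₁ = 1.2790
distance = √((-1−-2.5)² + (-4−-3.5)²) = 1.5811; v₂ = distance/dt₂ = 3.1623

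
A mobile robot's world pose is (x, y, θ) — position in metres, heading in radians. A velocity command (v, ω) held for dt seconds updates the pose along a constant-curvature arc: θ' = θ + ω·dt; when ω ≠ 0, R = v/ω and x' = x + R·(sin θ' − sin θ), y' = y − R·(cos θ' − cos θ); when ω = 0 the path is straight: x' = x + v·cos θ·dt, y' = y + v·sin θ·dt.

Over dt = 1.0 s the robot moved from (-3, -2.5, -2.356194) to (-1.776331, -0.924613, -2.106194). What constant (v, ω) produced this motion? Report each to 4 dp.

Δθ = -2.106194 − -2.356194 = 0.250000
ω = Δθ/dt = 0.250000/1.0 = 0.2500
R = −Δy/(cos θ' − cos θ) = -8.0000
v = R·ω = -8.0000·0.2500 = -2.0000

v = -2.0000, ω = 0.2500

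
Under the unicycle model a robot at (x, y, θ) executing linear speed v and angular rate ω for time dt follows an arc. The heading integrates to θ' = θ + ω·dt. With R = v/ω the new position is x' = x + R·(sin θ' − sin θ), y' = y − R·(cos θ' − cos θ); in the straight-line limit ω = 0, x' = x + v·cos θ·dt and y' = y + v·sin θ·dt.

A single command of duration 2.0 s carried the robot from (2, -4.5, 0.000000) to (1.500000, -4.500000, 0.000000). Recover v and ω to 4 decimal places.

Δθ = 0.000000 − 0.000000 = 0.000000
ω = Δθ/dt = 0.000000/2.0 = 0.0000
ω = 0 → v = (Δx·cos θ + Δy·sin θ)/dt = -0.2500

v = -0.2500, ω = 0.0000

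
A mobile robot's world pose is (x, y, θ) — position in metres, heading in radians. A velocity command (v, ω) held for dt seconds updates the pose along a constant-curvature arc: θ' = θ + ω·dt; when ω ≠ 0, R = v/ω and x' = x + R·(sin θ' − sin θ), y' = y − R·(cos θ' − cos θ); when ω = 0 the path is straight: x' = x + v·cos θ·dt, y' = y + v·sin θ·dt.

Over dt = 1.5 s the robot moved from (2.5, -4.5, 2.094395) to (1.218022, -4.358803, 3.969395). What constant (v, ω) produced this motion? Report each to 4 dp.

v = 1.0000, ω = 1.2500

Δθ = 3.969395 − 2.094395 = 1.875000
ω = Δθ/dt = 1.875000/1.5 = 1.2500
R = Δx/(sin θ' − sin θ) = 0.8000
v = R·ω = 0.8000·1.2500 = 1.0000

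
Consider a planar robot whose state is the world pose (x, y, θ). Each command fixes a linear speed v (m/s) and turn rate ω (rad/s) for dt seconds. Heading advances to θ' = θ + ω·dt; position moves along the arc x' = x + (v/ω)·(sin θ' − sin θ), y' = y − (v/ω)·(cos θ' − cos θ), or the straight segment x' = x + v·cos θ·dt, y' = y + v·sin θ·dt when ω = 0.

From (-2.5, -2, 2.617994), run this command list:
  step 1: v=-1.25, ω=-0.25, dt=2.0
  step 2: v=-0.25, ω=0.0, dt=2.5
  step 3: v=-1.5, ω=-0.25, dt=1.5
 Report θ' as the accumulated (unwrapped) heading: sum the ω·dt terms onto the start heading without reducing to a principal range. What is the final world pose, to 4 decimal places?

(0.3825, -6.3561, 1.7430)

step 1: θ'=2.1180 (R=5.0000) → pose (-0.7301, -3.7286, 2.1180)
step 2: θ'=2.1180 (straight) → pose (-0.4049, -4.2624, 2.1180)
step 3: θ'=1.7430 (R=6.0000) → pose (0.3825, -6.3561, 1.7430)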